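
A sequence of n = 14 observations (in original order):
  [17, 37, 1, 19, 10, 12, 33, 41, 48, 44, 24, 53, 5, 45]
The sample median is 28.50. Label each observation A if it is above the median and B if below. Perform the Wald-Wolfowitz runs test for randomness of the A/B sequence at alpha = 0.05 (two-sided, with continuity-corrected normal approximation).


Step 1: Compute median = 28.50; label A = above, B = below.
Labels in order: BABBBBAAAABABA  (n_A = 7, n_B = 7)
Step 2: Count runs R = 8.
Step 3: Under H0 (random ordering), E[R] = 2*n_A*n_B/(n_A+n_B) + 1 = 2*7*7/14 + 1 = 8.0000.
        Var[R] = 2*n_A*n_B*(2*n_A*n_B - n_A - n_B) / ((n_A+n_B)^2 * (n_A+n_B-1)) = 8232/2548 = 3.2308.
        SD[R] = 1.7974.
Step 4: R = E[R], so z = 0 with no continuity correction.
Step 5: Two-sided p-value via normal approximation = 2*(1 - Phi(|z|)) = 1.000000.
Step 6: alpha = 0.05. fail to reject H0.

R = 8, z = 0.0000, p = 1.000000, fail to reject H0.


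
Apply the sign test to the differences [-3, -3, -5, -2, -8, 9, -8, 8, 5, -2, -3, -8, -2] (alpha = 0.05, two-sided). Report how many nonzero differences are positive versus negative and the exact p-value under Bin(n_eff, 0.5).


Step 1: Discard zero differences. Original n = 13; n_eff = number of nonzero differences = 13.
Nonzero differences (with sign): -3, -3, -5, -2, -8, +9, -8, +8, +5, -2, -3, -8, -2
Step 2: Count signs: positive = 3, negative = 10.
Step 3: Under H0: P(positive) = 0.5, so the number of positives S ~ Bin(13, 0.5).
Step 4: Two-sided exact p-value = sum of Bin(13,0.5) probabilities at or below the observed probability = 0.092285.
Step 5: alpha = 0.05. fail to reject H0.

n_eff = 13, pos = 3, neg = 10, p = 0.092285, fail to reject H0.


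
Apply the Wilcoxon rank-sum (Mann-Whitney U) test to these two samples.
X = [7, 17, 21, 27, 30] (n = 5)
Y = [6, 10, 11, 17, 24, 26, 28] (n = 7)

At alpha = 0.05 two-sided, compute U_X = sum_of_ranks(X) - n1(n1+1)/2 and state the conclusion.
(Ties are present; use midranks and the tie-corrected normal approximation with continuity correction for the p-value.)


Step 1: Combine and sort all 12 observations; assign midranks.
sorted (value, group): (6,Y), (7,X), (10,Y), (11,Y), (17,X), (17,Y), (21,X), (24,Y), (26,Y), (27,X), (28,Y), (30,X)
ranks: 6->1, 7->2, 10->3, 11->4, 17->5.5, 17->5.5, 21->7, 24->8, 26->9, 27->10, 28->11, 30->12
Step 2: Rank sum for X: R1 = 2 + 5.5 + 7 + 10 + 12 = 36.5.
Step 3: U_X = R1 - n1(n1+1)/2 = 36.5 - 5*6/2 = 36.5 - 15 = 21.5.
       U_Y = n1*n2 - U_X = 35 - 21.5 = 13.5.
Step 4: Ties are present, so use the tie-corrected normal approximation (with continuity correction) for the p-value.
Step 5: p-value = 0.569088; compare to alpha = 0.05. fail to reject H0.

U_X = 21.5, p = 0.569088, fail to reject H0 at alpha = 0.05.


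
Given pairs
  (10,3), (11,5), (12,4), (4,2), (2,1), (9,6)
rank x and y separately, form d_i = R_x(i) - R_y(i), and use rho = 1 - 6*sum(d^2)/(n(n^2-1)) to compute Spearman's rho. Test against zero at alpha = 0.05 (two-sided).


Step 1: Rank x and y separately (midranks; no ties here).
rank(x): 10->4, 11->5, 12->6, 4->2, 2->1, 9->3
rank(y): 3->3, 5->5, 4->4, 2->2, 1->1, 6->6
Step 2: d_i = R_x(i) - R_y(i); compute d_i^2.
  (4-3)^2=1, (5-5)^2=0, (6-4)^2=4, (2-2)^2=0, (1-1)^2=0, (3-6)^2=9
sum(d^2) = 14.
Step 3: rho = 1 - 6*14 / (6*(6^2 - 1)) = 1 - 84/210 = 0.600000.
Step 4: Under H0, t = rho * sqrt((n-2)/(1-rho^2)) = 1.5000 ~ t(4).
Step 5: Two-sided p-value from the t-distribution with 4 df = 0.208000.
Step 6: alpha = 0.05. fail to reject H0.

rho = 0.6000, p = 0.208000, fail to reject H0 at alpha = 0.05.


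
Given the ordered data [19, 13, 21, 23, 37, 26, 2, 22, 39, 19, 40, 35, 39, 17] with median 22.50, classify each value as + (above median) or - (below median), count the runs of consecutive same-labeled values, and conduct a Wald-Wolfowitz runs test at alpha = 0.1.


Step 1: Compute median = 22.50; label A = above, B = below.
Labels in order: BBBAAABBABAAAB  (n_A = 7, n_B = 7)
Step 2: Count runs R = 7.
Step 3: Under H0 (random ordering), E[R] = 2*n_A*n_B/(n_A+n_B) + 1 = 2*7*7/14 + 1 = 8.0000.
        Var[R] = 2*n_A*n_B*(2*n_A*n_B - n_A - n_B) / ((n_A+n_B)^2 * (n_A+n_B-1)) = 8232/2548 = 3.2308.
        SD[R] = 1.7974.
Step 4: Continuity-corrected z = (R + 0.5 - E[R]) / SD[R] = (7 + 0.5 - 8.0000) / 1.7974 = -0.2782.
Step 5: Two-sided p-value via normal approximation = 2*(1 - Phi(|z|)) = 0.780879.
Step 6: alpha = 0.1. fail to reject H0.

R = 7, z = -0.2782, p = 0.780879, fail to reject H0.


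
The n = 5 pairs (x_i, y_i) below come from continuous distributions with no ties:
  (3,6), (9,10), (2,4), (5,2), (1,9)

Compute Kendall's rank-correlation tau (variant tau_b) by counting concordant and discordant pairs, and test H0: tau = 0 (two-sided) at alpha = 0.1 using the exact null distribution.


Step 1: Enumerate the 10 unordered pairs (i,j) with i<j and classify each by sign(x_j-x_i) * sign(y_j-y_i).
  (1,2):dx=+6,dy=+4->C; (1,3):dx=-1,dy=-2->C; (1,4):dx=+2,dy=-4->D; (1,5):dx=-2,dy=+3->D
  (2,3):dx=-7,dy=-6->C; (2,4):dx=-4,dy=-8->C; (2,5):dx=-8,dy=-1->C; (3,4):dx=+3,dy=-2->D
  (3,5):dx=-1,dy=+5->D; (4,5):dx=-4,dy=+7->D
Step 2: C = 5, D = 5, total pairs = 10.
Step 3: tau = (C - D)/(n(n-1)/2) = (5 - 5)/10 = 0.000000.
Step 4: Exact two-sided p-value (enumerate n! = 120 permutations of y under H0): p = 1.000000.
Step 5: alpha = 0.1. fail to reject H0.

tau_b = 0.0000 (C=5, D=5), p = 1.000000, fail to reject H0.


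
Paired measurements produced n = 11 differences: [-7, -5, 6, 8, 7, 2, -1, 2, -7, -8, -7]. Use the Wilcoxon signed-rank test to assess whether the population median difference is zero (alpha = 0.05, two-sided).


Step 1: Drop any zero differences (none here) and take |d_i|.
|d| = [7, 5, 6, 8, 7, 2, 1, 2, 7, 8, 7]
Step 2: Midrank |d_i| (ties get averaged ranks).
ranks: |7|->7.5, |5|->4, |6|->5, |8|->10.5, |7|->7.5, |2|->2.5, |1|->1, |2|->2.5, |7|->7.5, |8|->10.5, |7|->7.5
Step 3: Attach original signs; sum ranks with positive sign and with negative sign.
W+ = 5 + 10.5 + 7.5 + 2.5 + 2.5 = 28
W- = 7.5 + 4 + 1 + 7.5 + 10.5 + 7.5 = 38
(Check: W+ + W- = 66 should equal n(n+1)/2 = 66.)
Step 4: Test statistic W = min(W+, W-) = 28.
Step 5: Ties in |d|, so use the tie-corrected normal approximation.
        E[W] = n(n+1)/4 = 11*12/4 = 33.
        Tie groups: |d|=2 (t=2), |d|=7 (t=4), |d|=8 (t=2); sum(t^3 - t) = 72.
        Var[W] = n(n+1)(2n+1)/24 - sum(t^3-t)/48 = 3036/24 - 72/48 = 125.
        z = (W - E[W]) / sqrt(Var[W]) = (28 - 33) / 11.1803 = -0.4472.
        Two-sided p = 2*Phi(z) = 0.654721.
Step 6: alpha = 0.05. fail to reject H0.

W+ = 28, W- = 38, W = min = 28, p = 0.654721, fail to reject H0.


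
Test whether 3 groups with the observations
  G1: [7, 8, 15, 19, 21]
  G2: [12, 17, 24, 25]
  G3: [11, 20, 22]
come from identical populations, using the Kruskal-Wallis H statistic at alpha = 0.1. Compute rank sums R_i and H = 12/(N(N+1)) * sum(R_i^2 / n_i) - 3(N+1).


Step 1: Combine all N = 12 observations and assign midranks.
sorted (value, group, rank): (7,G1,1), (8,G1,2), (11,G3,3), (12,G2,4), (15,G1,5), (17,G2,6), (19,G1,7), (20,G3,8), (21,G1,9), (22,G3,10), (24,G2,11), (25,G2,12)
Step 2: Sum ranks within each group.
R_1 = 24 (n_1 = 5)
R_2 = 33 (n_2 = 4)
R_3 = 21 (n_3 = 3)
Step 3: H = 12/(N(N+1)) * sum(R_i^2/n_i) - 3(N+1)
     = 12/(12*13) * (24^2/5 + 33^2/4 + 21^2/3) - 3*13
     = 0.076923 * 534.45 - 39
     = 2.111538.
Step 4: No ties, so H is used without correction.
Step 5: Under H0, H ~ chi^2(2); p-value = 0.347925.
Step 6: alpha = 0.1. fail to reject H0.

H = 2.1115, df = 2, p = 0.347925, fail to reject H0.


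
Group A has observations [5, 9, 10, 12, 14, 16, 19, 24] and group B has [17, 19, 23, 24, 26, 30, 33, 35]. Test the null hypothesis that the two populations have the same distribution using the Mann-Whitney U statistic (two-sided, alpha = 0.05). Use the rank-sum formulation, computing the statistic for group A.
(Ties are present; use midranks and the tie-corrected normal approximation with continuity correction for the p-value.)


Step 1: Combine and sort all 16 observations; assign midranks.
sorted (value, group): (5,X), (9,X), (10,X), (12,X), (14,X), (16,X), (17,Y), (19,X), (19,Y), (23,Y), (24,X), (24,Y), (26,Y), (30,Y), (33,Y), (35,Y)
ranks: 5->1, 9->2, 10->3, 12->4, 14->5, 16->6, 17->7, 19->8.5, 19->8.5, 23->10, 24->11.5, 24->11.5, 26->13, 30->14, 33->15, 35->16
Step 2: Rank sum for X: R1 = 1 + 2 + 3 + 4 + 5 + 6 + 8.5 + 11.5 = 41.
Step 3: U_X = R1 - n1(n1+1)/2 = 41 - 8*9/2 = 41 - 36 = 5.
       U_Y = n1*n2 - U_X = 64 - 5 = 59.
Step 4: Ties are present, so use the tie-corrected normal approximation (with continuity correction) for the p-value.
Step 5: p-value = 0.005317; compare to alpha = 0.05. reject H0.

U_X = 5, p = 0.005317, reject H0 at alpha = 0.05.


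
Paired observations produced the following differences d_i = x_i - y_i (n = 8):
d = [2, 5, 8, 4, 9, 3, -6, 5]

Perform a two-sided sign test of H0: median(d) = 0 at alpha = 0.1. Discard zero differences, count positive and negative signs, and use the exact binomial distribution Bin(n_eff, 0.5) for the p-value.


Step 1: Discard zero differences. Original n = 8; n_eff = number of nonzero differences = 8.
Nonzero differences (with sign): +2, +5, +8, +4, +9, +3, -6, +5
Step 2: Count signs: positive = 7, negative = 1.
Step 3: Under H0: P(positive) = 0.5, so the number of positives S ~ Bin(8, 0.5).
Step 4: Two-sided exact p-value = sum of Bin(8,0.5) probabilities at or below the observed probability = 0.070312.
Step 5: alpha = 0.1. reject H0.

n_eff = 8, pos = 7, neg = 1, p = 0.070312, reject H0.


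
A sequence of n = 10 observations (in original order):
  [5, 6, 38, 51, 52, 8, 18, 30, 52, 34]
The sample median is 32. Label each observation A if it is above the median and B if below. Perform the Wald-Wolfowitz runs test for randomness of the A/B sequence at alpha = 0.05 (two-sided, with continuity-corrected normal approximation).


Step 1: Compute median = 32; label A = above, B = below.
Labels in order: BBAAABBBAA  (n_A = 5, n_B = 5)
Step 2: Count runs R = 4.
Step 3: Under H0 (random ordering), E[R] = 2*n_A*n_B/(n_A+n_B) + 1 = 2*5*5/10 + 1 = 6.0000.
        Var[R] = 2*n_A*n_B*(2*n_A*n_B - n_A - n_B) / ((n_A+n_B)^2 * (n_A+n_B-1)) = 2000/900 = 2.2222.
        SD[R] = 1.4907.
Step 4: Continuity-corrected z = (R + 0.5 - E[R]) / SD[R] = (4 + 0.5 - 6.0000) / 1.4907 = -1.0062.
Step 5: Two-sided p-value via normal approximation = 2*(1 - Phi(|z|)) = 0.314305.
Step 6: alpha = 0.05. fail to reject H0.

R = 4, z = -1.0062, p = 0.314305, fail to reject H0.


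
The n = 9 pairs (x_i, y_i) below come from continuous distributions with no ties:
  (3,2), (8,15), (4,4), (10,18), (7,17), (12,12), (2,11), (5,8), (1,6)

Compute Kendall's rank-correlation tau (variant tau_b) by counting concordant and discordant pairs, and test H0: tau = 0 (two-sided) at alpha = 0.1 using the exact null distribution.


Step 1: Enumerate the 36 unordered pairs (i,j) with i<j and classify each by sign(x_j-x_i) * sign(y_j-y_i).
  (1,2):dx=+5,dy=+13->C; (1,3):dx=+1,dy=+2->C; (1,4):dx=+7,dy=+16->C; (1,5):dx=+4,dy=+15->C
  (1,6):dx=+9,dy=+10->C; (1,7):dx=-1,dy=+9->D; (1,8):dx=+2,dy=+6->C; (1,9):dx=-2,dy=+4->D
  (2,3):dx=-4,dy=-11->C; (2,4):dx=+2,dy=+3->C; (2,5):dx=-1,dy=+2->D; (2,6):dx=+4,dy=-3->D
  (2,7):dx=-6,dy=-4->C; (2,8):dx=-3,dy=-7->C; (2,9):dx=-7,dy=-9->C; (3,4):dx=+6,dy=+14->C
  (3,5):dx=+3,dy=+13->C; (3,6):dx=+8,dy=+8->C; (3,7):dx=-2,dy=+7->D; (3,8):dx=+1,dy=+4->C
  (3,9):dx=-3,dy=+2->D; (4,5):dx=-3,dy=-1->C; (4,6):dx=+2,dy=-6->D; (4,7):dx=-8,dy=-7->C
  (4,8):dx=-5,dy=-10->C; (4,9):dx=-9,dy=-12->C; (5,6):dx=+5,dy=-5->D; (5,7):dx=-5,dy=-6->C
  (5,8):dx=-2,dy=-9->C; (5,9):dx=-6,dy=-11->C; (6,7):dx=-10,dy=-1->C; (6,8):dx=-7,dy=-4->C
  (6,9):dx=-11,dy=-6->C; (7,8):dx=+3,dy=-3->D; (7,9):dx=-1,dy=-5->C; (8,9):dx=-4,dy=-2->C
Step 2: C = 27, D = 9, total pairs = 36.
Step 3: tau = (C - D)/(n(n-1)/2) = (27 - 9)/36 = 0.500000.
Step 4: Exact two-sided p-value (enumerate n! = 362880 permutations of y under H0): p = 0.075176.
Step 5: alpha = 0.1. reject H0.

tau_b = 0.5000 (C=27, D=9), p = 0.075176, reject H0.


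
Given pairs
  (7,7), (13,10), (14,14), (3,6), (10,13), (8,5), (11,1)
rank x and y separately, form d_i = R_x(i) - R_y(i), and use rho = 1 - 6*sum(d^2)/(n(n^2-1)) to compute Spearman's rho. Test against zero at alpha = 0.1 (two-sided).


Step 1: Rank x and y separately (midranks; no ties here).
rank(x): 7->2, 13->6, 14->7, 3->1, 10->4, 8->3, 11->5
rank(y): 7->4, 10->5, 14->7, 6->3, 13->6, 5->2, 1->1
Step 2: d_i = R_x(i) - R_y(i); compute d_i^2.
  (2-4)^2=4, (6-5)^2=1, (7-7)^2=0, (1-3)^2=4, (4-6)^2=4, (3-2)^2=1, (5-1)^2=16
sum(d^2) = 30.
Step 3: rho = 1 - 6*30 / (7*(7^2 - 1)) = 1 - 180/336 = 0.464286.
Step 4: Under H0, t = rho * sqrt((n-2)/(1-rho^2)) = 1.1722 ~ t(5).
Step 5: Two-sided p-value from the t-distribution with 5 df = 0.293934.
Step 6: alpha = 0.1. fail to reject H0.

rho = 0.4643, p = 0.293934, fail to reject H0 at alpha = 0.1.


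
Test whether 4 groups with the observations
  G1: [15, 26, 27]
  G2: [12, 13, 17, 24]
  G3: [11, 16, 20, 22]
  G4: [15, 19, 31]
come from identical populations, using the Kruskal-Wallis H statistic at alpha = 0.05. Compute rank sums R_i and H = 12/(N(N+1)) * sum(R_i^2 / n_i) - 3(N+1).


Step 1: Combine all N = 14 observations and assign midranks.
sorted (value, group, rank): (11,G3,1), (12,G2,2), (13,G2,3), (15,G1,4.5), (15,G4,4.5), (16,G3,6), (17,G2,7), (19,G4,8), (20,G3,9), (22,G3,10), (24,G2,11), (26,G1,12), (27,G1,13), (31,G4,14)
Step 2: Sum ranks within each group.
R_1 = 29.5 (n_1 = 3)
R_2 = 23 (n_2 = 4)
R_3 = 26 (n_3 = 4)
R_4 = 26.5 (n_4 = 3)
Step 3: H = 12/(N(N+1)) * sum(R_i^2/n_i) - 3(N+1)
     = 12/(14*15) * (29.5^2/3 + 23^2/4 + 26^2/4 + 26.5^2/3) - 3*15
     = 0.057143 * 825.417 - 45
     = 2.166667.
Step 4: Ties present; correction factor C = 1 - 6/(14^3 - 14) = 0.997802. Corrected H = 2.166667 / 0.997802 = 2.171439.
Step 5: Under H0, H ~ chi^2(3); p-value = 0.537596.
Step 6: alpha = 0.05. fail to reject H0.

H = 2.1714, df = 3, p = 0.537596, fail to reject H0.


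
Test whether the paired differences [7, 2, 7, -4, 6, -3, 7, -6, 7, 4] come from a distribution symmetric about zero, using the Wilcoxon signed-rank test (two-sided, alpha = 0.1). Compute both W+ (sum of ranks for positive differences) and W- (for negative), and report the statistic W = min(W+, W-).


Step 1: Drop any zero differences (none here) and take |d_i|.
|d| = [7, 2, 7, 4, 6, 3, 7, 6, 7, 4]
Step 2: Midrank |d_i| (ties get averaged ranks).
ranks: |7|->8.5, |2|->1, |7|->8.5, |4|->3.5, |6|->5.5, |3|->2, |7|->8.5, |6|->5.5, |7|->8.5, |4|->3.5
Step 3: Attach original signs; sum ranks with positive sign and with negative sign.
W+ = 8.5 + 1 + 8.5 + 5.5 + 8.5 + 8.5 + 3.5 = 44
W- = 3.5 + 2 + 5.5 = 11
(Check: W+ + W- = 55 should equal n(n+1)/2 = 55.)
Step 4: Test statistic W = min(W+, W-) = 11.
Step 5: Ties in |d|, so use the tie-corrected normal approximation.
        E[W] = n(n+1)/4 = 10*11/4 = 27.5.
        Tie groups: |d|=4 (t=2), |d|=6 (t=2), |d|=7 (t=4); sum(t^3 - t) = 72.
        Var[W] = n(n+1)(2n+1)/24 - sum(t^3-t)/48 = 2310/24 - 72/48 = 94.75.
        z = (W - E[W]) / sqrt(Var[W]) = (11 - 27.5) / 9.7340 = -1.6951.
        Two-sided p = 2*Phi(z) = 0.090057.
Step 6: alpha = 0.1. reject H0.

W+ = 44, W- = 11, W = min = 11, p = 0.090057, reject H0.


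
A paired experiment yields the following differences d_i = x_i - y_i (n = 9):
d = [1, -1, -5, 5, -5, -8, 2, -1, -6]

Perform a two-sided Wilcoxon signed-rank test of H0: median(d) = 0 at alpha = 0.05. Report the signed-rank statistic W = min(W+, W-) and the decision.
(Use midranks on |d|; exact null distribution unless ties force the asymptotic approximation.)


Step 1: Drop any zero differences (none here) and take |d_i|.
|d| = [1, 1, 5, 5, 5, 8, 2, 1, 6]
Step 2: Midrank |d_i| (ties get averaged ranks).
ranks: |1|->2, |1|->2, |5|->6, |5|->6, |5|->6, |8|->9, |2|->4, |1|->2, |6|->8
Step 3: Attach original signs; sum ranks with positive sign and with negative sign.
W+ = 2 + 6 + 4 = 12
W- = 2 + 6 + 6 + 9 + 2 + 8 = 33
(Check: W+ + W- = 45 should equal n(n+1)/2 = 45.)
Step 4: Test statistic W = min(W+, W-) = 12.
Step 5: Ties in |d|, so use the tie-corrected normal approximation.
        E[W] = n(n+1)/4 = 9*10/4 = 22.5.
        Tie groups: |d|=1 (t=3), |d|=5 (t=3); sum(t^3 - t) = 48.
        Var[W] = n(n+1)(2n+1)/24 - sum(t^3-t)/48 = 1710/24 - 48/48 = 70.25.
        z = (W - E[W]) / sqrt(Var[W]) = (12 - 22.5) / 8.3815 = -1.2528.
        Two-sided p = 2*Phi(z) = 0.210295.
Step 6: alpha = 0.05. fail to reject H0.

W+ = 12, W- = 33, W = min = 12, p = 0.210295, fail to reject H0.


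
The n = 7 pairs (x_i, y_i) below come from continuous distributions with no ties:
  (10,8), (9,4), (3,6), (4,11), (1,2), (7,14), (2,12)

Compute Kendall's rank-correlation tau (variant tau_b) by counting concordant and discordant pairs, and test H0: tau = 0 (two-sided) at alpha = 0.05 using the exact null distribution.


Step 1: Enumerate the 21 unordered pairs (i,j) with i<j and classify each by sign(x_j-x_i) * sign(y_j-y_i).
  (1,2):dx=-1,dy=-4->C; (1,3):dx=-7,dy=-2->C; (1,4):dx=-6,dy=+3->D; (1,5):dx=-9,dy=-6->C
  (1,6):dx=-3,dy=+6->D; (1,7):dx=-8,dy=+4->D; (2,3):dx=-6,dy=+2->D; (2,4):dx=-5,dy=+7->D
  (2,5):dx=-8,dy=-2->C; (2,6):dx=-2,dy=+10->D; (2,7):dx=-7,dy=+8->D; (3,4):dx=+1,dy=+5->C
  (3,5):dx=-2,dy=-4->C; (3,6):dx=+4,dy=+8->C; (3,7):dx=-1,dy=+6->D; (4,5):dx=-3,dy=-9->C
  (4,6):dx=+3,dy=+3->C; (4,7):dx=-2,dy=+1->D; (5,6):dx=+6,dy=+12->C; (5,7):dx=+1,dy=+10->C
  (6,7):dx=-5,dy=-2->C
Step 2: C = 12, D = 9, total pairs = 21.
Step 3: tau = (C - D)/(n(n-1)/2) = (12 - 9)/21 = 0.142857.
Step 4: Exact two-sided p-value (enumerate n! = 5040 permutations of y under H0): p = 0.772619.
Step 5: alpha = 0.05. fail to reject H0.

tau_b = 0.1429 (C=12, D=9), p = 0.772619, fail to reject H0.


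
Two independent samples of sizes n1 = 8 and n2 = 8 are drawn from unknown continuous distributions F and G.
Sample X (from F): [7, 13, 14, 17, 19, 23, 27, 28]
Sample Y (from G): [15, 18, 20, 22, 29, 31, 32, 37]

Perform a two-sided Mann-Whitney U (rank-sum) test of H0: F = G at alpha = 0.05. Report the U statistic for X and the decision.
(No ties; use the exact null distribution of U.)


Step 1: Combine and sort all 16 observations; assign midranks.
sorted (value, group): (7,X), (13,X), (14,X), (15,Y), (17,X), (18,Y), (19,X), (20,Y), (22,Y), (23,X), (27,X), (28,X), (29,Y), (31,Y), (32,Y), (37,Y)
ranks: 7->1, 13->2, 14->3, 15->4, 17->5, 18->6, 19->7, 20->8, 22->9, 23->10, 27->11, 28->12, 29->13, 31->14, 32->15, 37->16
Step 2: Rank sum for X: R1 = 1 + 2 + 3 + 5 + 7 + 10 + 11 + 12 = 51.
Step 3: U_X = R1 - n1(n1+1)/2 = 51 - 8*9/2 = 51 - 36 = 15.
       U_Y = n1*n2 - U_X = 64 - 15 = 49.
Step 4: No ties, so the exact null distribution of U (based on enumerating the C(16,8) = 12870 equally likely rank assignments) gives the two-sided p-value.
Step 5: p-value = 0.082984; compare to alpha = 0.05. fail to reject H0.

U_X = 15, p = 0.082984, fail to reject H0 at alpha = 0.05.


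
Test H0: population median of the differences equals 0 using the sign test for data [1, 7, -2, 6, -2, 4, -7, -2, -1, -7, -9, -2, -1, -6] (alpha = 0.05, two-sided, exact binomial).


Step 1: Discard zero differences. Original n = 14; n_eff = number of nonzero differences = 14.
Nonzero differences (with sign): +1, +7, -2, +6, -2, +4, -7, -2, -1, -7, -9, -2, -1, -6
Step 2: Count signs: positive = 4, negative = 10.
Step 3: Under H0: P(positive) = 0.5, so the number of positives S ~ Bin(14, 0.5).
Step 4: Two-sided exact p-value = sum of Bin(14,0.5) probabilities at or below the observed probability = 0.179565.
Step 5: alpha = 0.05. fail to reject H0.

n_eff = 14, pos = 4, neg = 10, p = 0.179565, fail to reject H0.


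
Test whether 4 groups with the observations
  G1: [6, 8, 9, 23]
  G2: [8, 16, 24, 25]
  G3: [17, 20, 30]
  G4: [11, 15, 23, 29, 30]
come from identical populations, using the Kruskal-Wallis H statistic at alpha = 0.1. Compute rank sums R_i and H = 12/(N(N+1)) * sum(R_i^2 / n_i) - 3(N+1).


Step 1: Combine all N = 16 observations and assign midranks.
sorted (value, group, rank): (6,G1,1), (8,G1,2.5), (8,G2,2.5), (9,G1,4), (11,G4,5), (15,G4,6), (16,G2,7), (17,G3,8), (20,G3,9), (23,G1,10.5), (23,G4,10.5), (24,G2,12), (25,G2,13), (29,G4,14), (30,G3,15.5), (30,G4,15.5)
Step 2: Sum ranks within each group.
R_1 = 18 (n_1 = 4)
R_2 = 34.5 (n_2 = 4)
R_3 = 32.5 (n_3 = 3)
R_4 = 51 (n_4 = 5)
Step 3: H = 12/(N(N+1)) * sum(R_i^2/n_i) - 3(N+1)
     = 12/(16*17) * (18^2/4 + 34.5^2/4 + 32.5^2/3 + 51^2/5) - 3*17
     = 0.044118 * 1250.85 - 51
     = 4.184375.
Step 4: Ties present; correction factor C = 1 - 18/(16^3 - 16) = 0.995588. Corrected H = 4.184375 / 0.995588 = 4.202917.
Step 5: Under H0, H ~ chi^2(3); p-value = 0.240370.
Step 6: alpha = 0.1. fail to reject H0.

H = 4.2029, df = 3, p = 0.240370, fail to reject H0.


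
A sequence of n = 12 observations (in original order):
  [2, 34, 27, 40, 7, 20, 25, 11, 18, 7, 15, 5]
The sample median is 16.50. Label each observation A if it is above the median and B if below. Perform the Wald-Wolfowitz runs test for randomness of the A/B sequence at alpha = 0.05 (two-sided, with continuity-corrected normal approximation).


Step 1: Compute median = 16.50; label A = above, B = below.
Labels in order: BAAABAABABBB  (n_A = 6, n_B = 6)
Step 2: Count runs R = 7.
Step 3: Under H0 (random ordering), E[R] = 2*n_A*n_B/(n_A+n_B) + 1 = 2*6*6/12 + 1 = 7.0000.
        Var[R] = 2*n_A*n_B*(2*n_A*n_B - n_A - n_B) / ((n_A+n_B)^2 * (n_A+n_B-1)) = 4320/1584 = 2.7273.
        SD[R] = 1.6514.
Step 4: R = E[R], so z = 0 with no continuity correction.
Step 5: Two-sided p-value via normal approximation = 2*(1 - Phi(|z|)) = 1.000000.
Step 6: alpha = 0.05. fail to reject H0.

R = 7, z = 0.0000, p = 1.000000, fail to reject H0.


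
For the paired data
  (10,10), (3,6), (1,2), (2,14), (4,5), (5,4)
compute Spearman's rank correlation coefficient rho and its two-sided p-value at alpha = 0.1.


Step 1: Rank x and y separately (midranks; no ties here).
rank(x): 10->6, 3->3, 1->1, 2->2, 4->4, 5->5
rank(y): 10->5, 6->4, 2->1, 14->6, 5->3, 4->2
Step 2: d_i = R_x(i) - R_y(i); compute d_i^2.
  (6-5)^2=1, (3-4)^2=1, (1-1)^2=0, (2-6)^2=16, (4-3)^2=1, (5-2)^2=9
sum(d^2) = 28.
Step 3: rho = 1 - 6*28 / (6*(6^2 - 1)) = 1 - 168/210 = 0.200000.
Step 4: Under H0, t = rho * sqrt((n-2)/(1-rho^2)) = 0.4082 ~ t(4).
Step 5: Two-sided p-value from the t-distribution with 4 df = 0.704000.
Step 6: alpha = 0.1. fail to reject H0.

rho = 0.2000, p = 0.704000, fail to reject H0 at alpha = 0.1.


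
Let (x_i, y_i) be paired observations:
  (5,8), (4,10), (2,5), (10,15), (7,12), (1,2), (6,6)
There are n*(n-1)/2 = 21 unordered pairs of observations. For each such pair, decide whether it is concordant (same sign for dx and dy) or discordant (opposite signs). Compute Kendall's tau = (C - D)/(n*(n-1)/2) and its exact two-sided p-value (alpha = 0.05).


Step 1: Enumerate the 21 unordered pairs (i,j) with i<j and classify each by sign(x_j-x_i) * sign(y_j-y_i).
  (1,2):dx=-1,dy=+2->D; (1,3):dx=-3,dy=-3->C; (1,4):dx=+5,dy=+7->C; (1,5):dx=+2,dy=+4->C
  (1,6):dx=-4,dy=-6->C; (1,7):dx=+1,dy=-2->D; (2,3):dx=-2,dy=-5->C; (2,4):dx=+6,dy=+5->C
  (2,5):dx=+3,dy=+2->C; (2,6):dx=-3,dy=-8->C; (2,7):dx=+2,dy=-4->D; (3,4):dx=+8,dy=+10->C
  (3,5):dx=+5,dy=+7->C; (3,6):dx=-1,dy=-3->C; (3,7):dx=+4,dy=+1->C; (4,5):dx=-3,dy=-3->C
  (4,6):dx=-9,dy=-13->C; (4,7):dx=-4,dy=-9->C; (5,6):dx=-6,dy=-10->C; (5,7):dx=-1,dy=-6->C
  (6,7):dx=+5,dy=+4->C
Step 2: C = 18, D = 3, total pairs = 21.
Step 3: tau = (C - D)/(n(n-1)/2) = (18 - 3)/21 = 0.714286.
Step 4: Exact two-sided p-value (enumerate n! = 5040 permutations of y under H0): p = 0.030159.
Step 5: alpha = 0.05. reject H0.

tau_b = 0.7143 (C=18, D=3), p = 0.030159, reject H0.


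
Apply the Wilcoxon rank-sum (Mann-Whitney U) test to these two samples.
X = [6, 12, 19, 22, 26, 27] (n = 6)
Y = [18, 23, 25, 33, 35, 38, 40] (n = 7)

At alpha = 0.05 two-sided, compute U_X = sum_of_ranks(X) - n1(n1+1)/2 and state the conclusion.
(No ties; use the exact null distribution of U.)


Step 1: Combine and sort all 13 observations; assign midranks.
sorted (value, group): (6,X), (12,X), (18,Y), (19,X), (22,X), (23,Y), (25,Y), (26,X), (27,X), (33,Y), (35,Y), (38,Y), (40,Y)
ranks: 6->1, 12->2, 18->3, 19->4, 22->5, 23->6, 25->7, 26->8, 27->9, 33->10, 35->11, 38->12, 40->13
Step 2: Rank sum for X: R1 = 1 + 2 + 4 + 5 + 8 + 9 = 29.
Step 3: U_X = R1 - n1(n1+1)/2 = 29 - 6*7/2 = 29 - 21 = 8.
       U_Y = n1*n2 - U_X = 42 - 8 = 34.
Step 4: No ties, so the exact null distribution of U (based on enumerating the C(13,6) = 1716 equally likely rank assignments) gives the two-sided p-value.
Step 5: p-value = 0.073427; compare to alpha = 0.05. fail to reject H0.

U_X = 8, p = 0.073427, fail to reject H0 at alpha = 0.05.


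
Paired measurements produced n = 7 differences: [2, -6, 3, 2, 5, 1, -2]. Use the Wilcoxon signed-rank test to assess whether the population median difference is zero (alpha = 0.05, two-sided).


Step 1: Drop any zero differences (none here) and take |d_i|.
|d| = [2, 6, 3, 2, 5, 1, 2]
Step 2: Midrank |d_i| (ties get averaged ranks).
ranks: |2|->3, |6|->7, |3|->5, |2|->3, |5|->6, |1|->1, |2|->3
Step 3: Attach original signs; sum ranks with positive sign and with negative sign.
W+ = 3 + 5 + 3 + 6 + 1 = 18
W- = 7 + 3 = 10
(Check: W+ + W- = 28 should equal n(n+1)/2 = 28.)
Step 4: Test statistic W = min(W+, W-) = 10.
Step 5: Ties in |d|, so use the tie-corrected normal approximation.
        E[W] = n(n+1)/4 = 7*8/4 = 14.
        Tie groups: |d|=2 (t=3); sum(t^3 - t) = 24.
        Var[W] = n(n+1)(2n+1)/24 - sum(t^3-t)/48 = 840/24 - 24/48 = 34.5.
        z = (W - E[W]) / sqrt(Var[W]) = (10 - 14) / 5.8737 = -0.6810.
        Two-sided p = 2*Phi(z) = 0.495868.
Step 6: alpha = 0.05. fail to reject H0.

W+ = 18, W- = 10, W = min = 10, p = 0.495868, fail to reject H0.


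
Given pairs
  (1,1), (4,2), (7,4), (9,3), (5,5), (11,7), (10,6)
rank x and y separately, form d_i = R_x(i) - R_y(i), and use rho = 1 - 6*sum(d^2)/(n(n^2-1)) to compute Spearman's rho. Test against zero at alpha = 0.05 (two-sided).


Step 1: Rank x and y separately (midranks; no ties here).
rank(x): 1->1, 4->2, 7->4, 9->5, 5->3, 11->7, 10->6
rank(y): 1->1, 2->2, 4->4, 3->3, 5->5, 7->7, 6->6
Step 2: d_i = R_x(i) - R_y(i); compute d_i^2.
  (1-1)^2=0, (2-2)^2=0, (4-4)^2=0, (5-3)^2=4, (3-5)^2=4, (7-7)^2=0, (6-6)^2=0
sum(d^2) = 8.
Step 3: rho = 1 - 6*8 / (7*(7^2 - 1)) = 1 - 48/336 = 0.857143.
Step 4: Under H0, t = rho * sqrt((n-2)/(1-rho^2)) = 3.7210 ~ t(5).
Step 5: Two-sided p-value from the t-distribution with 5 df = 0.013697.
Step 6: alpha = 0.05. reject H0.

rho = 0.8571, p = 0.013697, reject H0 at alpha = 0.05.


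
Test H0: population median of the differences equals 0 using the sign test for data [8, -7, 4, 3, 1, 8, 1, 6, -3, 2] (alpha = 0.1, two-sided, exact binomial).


Step 1: Discard zero differences. Original n = 10; n_eff = number of nonzero differences = 10.
Nonzero differences (with sign): +8, -7, +4, +3, +1, +8, +1, +6, -3, +2
Step 2: Count signs: positive = 8, negative = 2.
Step 3: Under H0: P(positive) = 0.5, so the number of positives S ~ Bin(10, 0.5).
Step 4: Two-sided exact p-value = sum of Bin(10,0.5) probabilities at or below the observed probability = 0.109375.
Step 5: alpha = 0.1. fail to reject H0.

n_eff = 10, pos = 8, neg = 2, p = 0.109375, fail to reject H0.


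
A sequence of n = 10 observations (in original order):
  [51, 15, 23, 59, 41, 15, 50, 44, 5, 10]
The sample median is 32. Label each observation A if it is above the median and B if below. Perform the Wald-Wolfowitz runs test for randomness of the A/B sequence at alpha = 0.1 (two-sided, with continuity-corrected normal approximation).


Step 1: Compute median = 32; label A = above, B = below.
Labels in order: ABBAABAABB  (n_A = 5, n_B = 5)
Step 2: Count runs R = 6.
Step 3: Under H0 (random ordering), E[R] = 2*n_A*n_B/(n_A+n_B) + 1 = 2*5*5/10 + 1 = 6.0000.
        Var[R] = 2*n_A*n_B*(2*n_A*n_B - n_A - n_B) / ((n_A+n_B)^2 * (n_A+n_B-1)) = 2000/900 = 2.2222.
        SD[R] = 1.4907.
Step 4: R = E[R], so z = 0 with no continuity correction.
Step 5: Two-sided p-value via normal approximation = 2*(1 - Phi(|z|)) = 1.000000.
Step 6: alpha = 0.1. fail to reject H0.

R = 6, z = 0.0000, p = 1.000000, fail to reject H0.


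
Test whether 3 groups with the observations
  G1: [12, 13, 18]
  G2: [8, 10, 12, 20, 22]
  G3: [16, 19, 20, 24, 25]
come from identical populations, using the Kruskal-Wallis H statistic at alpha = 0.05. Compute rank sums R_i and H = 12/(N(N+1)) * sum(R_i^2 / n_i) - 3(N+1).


Step 1: Combine all N = 13 observations and assign midranks.
sorted (value, group, rank): (8,G2,1), (10,G2,2), (12,G1,3.5), (12,G2,3.5), (13,G1,5), (16,G3,6), (18,G1,7), (19,G3,8), (20,G2,9.5), (20,G3,9.5), (22,G2,11), (24,G3,12), (25,G3,13)
Step 2: Sum ranks within each group.
R_1 = 15.5 (n_1 = 3)
R_2 = 27 (n_2 = 5)
R_3 = 48.5 (n_3 = 5)
Step 3: H = 12/(N(N+1)) * sum(R_i^2/n_i) - 3(N+1)
     = 12/(13*14) * (15.5^2/3 + 27^2/5 + 48.5^2/5) - 3*14
     = 0.065934 * 696.333 - 42
     = 3.912088.
Step 4: Ties present; correction factor C = 1 - 12/(13^3 - 13) = 0.994505. Corrected H = 3.912088 / 0.994505 = 3.933702.
Step 5: Under H0, H ~ chi^2(2); p-value = 0.139897.
Step 6: alpha = 0.05. fail to reject H0.

H = 3.9337, df = 2, p = 0.139897, fail to reject H0.


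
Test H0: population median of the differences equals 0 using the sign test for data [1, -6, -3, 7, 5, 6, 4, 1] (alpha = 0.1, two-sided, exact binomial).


Step 1: Discard zero differences. Original n = 8; n_eff = number of nonzero differences = 8.
Nonzero differences (with sign): +1, -6, -3, +7, +5, +6, +4, +1
Step 2: Count signs: positive = 6, negative = 2.
Step 3: Under H0: P(positive) = 0.5, so the number of positives S ~ Bin(8, 0.5).
Step 4: Two-sided exact p-value = sum of Bin(8,0.5) probabilities at or below the observed probability = 0.289062.
Step 5: alpha = 0.1. fail to reject H0.

n_eff = 8, pos = 6, neg = 2, p = 0.289062, fail to reject H0.


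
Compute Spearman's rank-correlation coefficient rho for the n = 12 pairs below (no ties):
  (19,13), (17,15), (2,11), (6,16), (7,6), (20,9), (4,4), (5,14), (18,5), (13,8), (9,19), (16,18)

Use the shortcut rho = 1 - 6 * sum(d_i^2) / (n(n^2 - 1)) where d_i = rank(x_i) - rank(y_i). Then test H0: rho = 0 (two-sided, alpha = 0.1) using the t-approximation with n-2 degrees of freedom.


Step 1: Rank x and y separately (midranks; no ties here).
rank(x): 19->11, 17->9, 2->1, 6->4, 7->5, 20->12, 4->2, 5->3, 18->10, 13->7, 9->6, 16->8
rank(y): 13->7, 15->9, 11->6, 16->10, 6->3, 9->5, 4->1, 14->8, 5->2, 8->4, 19->12, 18->11
Step 2: d_i = R_x(i) - R_y(i); compute d_i^2.
  (11-7)^2=16, (9-9)^2=0, (1-6)^2=25, (4-10)^2=36, (5-3)^2=4, (12-5)^2=49, (2-1)^2=1, (3-8)^2=25, (10-2)^2=64, (7-4)^2=9, (6-12)^2=36, (8-11)^2=9
sum(d^2) = 274.
Step 3: rho = 1 - 6*274 / (12*(12^2 - 1)) = 1 - 1644/1716 = 0.041958.
Step 4: Under H0, t = rho * sqrt((n-2)/(1-rho^2)) = 0.1328 ~ t(10).
Step 5: Two-sided p-value from the t-distribution with 10 df = 0.896986.
Step 6: alpha = 0.1. fail to reject H0.

rho = 0.0420, p = 0.896986, fail to reject H0 at alpha = 0.1.


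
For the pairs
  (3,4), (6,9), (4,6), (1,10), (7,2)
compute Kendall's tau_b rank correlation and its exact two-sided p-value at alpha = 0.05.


Step 1: Enumerate the 10 unordered pairs (i,j) with i<j and classify each by sign(x_j-x_i) * sign(y_j-y_i).
  (1,2):dx=+3,dy=+5->C; (1,3):dx=+1,dy=+2->C; (1,4):dx=-2,dy=+6->D; (1,5):dx=+4,dy=-2->D
  (2,3):dx=-2,dy=-3->C; (2,4):dx=-5,dy=+1->D; (2,5):dx=+1,dy=-7->D; (3,4):dx=-3,dy=+4->D
  (3,5):dx=+3,dy=-4->D; (4,5):dx=+6,dy=-8->D
Step 2: C = 3, D = 7, total pairs = 10.
Step 3: tau = (C - D)/(n(n-1)/2) = (3 - 7)/10 = -0.400000.
Step 4: Exact two-sided p-value (enumerate n! = 120 permutations of y under H0): p = 0.483333.
Step 5: alpha = 0.05. fail to reject H0.

tau_b = -0.4000 (C=3, D=7), p = 0.483333, fail to reject H0.


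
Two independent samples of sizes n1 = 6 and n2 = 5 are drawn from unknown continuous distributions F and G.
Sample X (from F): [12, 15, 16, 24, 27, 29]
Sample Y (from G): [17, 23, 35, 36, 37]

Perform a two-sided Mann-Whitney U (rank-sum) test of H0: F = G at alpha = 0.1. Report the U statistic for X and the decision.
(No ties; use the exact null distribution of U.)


Step 1: Combine and sort all 11 observations; assign midranks.
sorted (value, group): (12,X), (15,X), (16,X), (17,Y), (23,Y), (24,X), (27,X), (29,X), (35,Y), (36,Y), (37,Y)
ranks: 12->1, 15->2, 16->3, 17->4, 23->5, 24->6, 27->7, 29->8, 35->9, 36->10, 37->11
Step 2: Rank sum for X: R1 = 1 + 2 + 3 + 6 + 7 + 8 = 27.
Step 3: U_X = R1 - n1(n1+1)/2 = 27 - 6*7/2 = 27 - 21 = 6.
       U_Y = n1*n2 - U_X = 30 - 6 = 24.
Step 4: No ties, so the exact null distribution of U (based on enumerating the C(11,6) = 462 equally likely rank assignments) gives the two-sided p-value.
Step 5: p-value = 0.125541; compare to alpha = 0.1. fail to reject H0.

U_X = 6, p = 0.125541, fail to reject H0 at alpha = 0.1.


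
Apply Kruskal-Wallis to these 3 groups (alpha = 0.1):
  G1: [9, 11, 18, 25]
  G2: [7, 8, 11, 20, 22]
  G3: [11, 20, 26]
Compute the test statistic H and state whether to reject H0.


Step 1: Combine all N = 12 observations and assign midranks.
sorted (value, group, rank): (7,G2,1), (8,G2,2), (9,G1,3), (11,G1,5), (11,G2,5), (11,G3,5), (18,G1,7), (20,G2,8.5), (20,G3,8.5), (22,G2,10), (25,G1,11), (26,G3,12)
Step 2: Sum ranks within each group.
R_1 = 26 (n_1 = 4)
R_2 = 26.5 (n_2 = 5)
R_3 = 25.5 (n_3 = 3)
Step 3: H = 12/(N(N+1)) * sum(R_i^2/n_i) - 3(N+1)
     = 12/(12*13) * (26^2/4 + 26.5^2/5 + 25.5^2/3) - 3*13
     = 0.076923 * 526.2 - 39
     = 1.476923.
Step 4: Ties present; correction factor C = 1 - 30/(12^3 - 12) = 0.982517. Corrected H = 1.476923 / 0.982517 = 1.503203.
Step 5: Under H0, H ~ chi^2(2); p-value = 0.471611.
Step 6: alpha = 0.1. fail to reject H0.

H = 1.5032, df = 2, p = 0.471611, fail to reject H0.


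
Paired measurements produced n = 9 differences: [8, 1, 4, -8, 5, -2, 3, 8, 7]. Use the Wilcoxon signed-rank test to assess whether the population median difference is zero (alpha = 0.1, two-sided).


Step 1: Drop any zero differences (none here) and take |d_i|.
|d| = [8, 1, 4, 8, 5, 2, 3, 8, 7]
Step 2: Midrank |d_i| (ties get averaged ranks).
ranks: |8|->8, |1|->1, |4|->4, |8|->8, |5|->5, |2|->2, |3|->3, |8|->8, |7|->6
Step 3: Attach original signs; sum ranks with positive sign and with negative sign.
W+ = 8 + 1 + 4 + 5 + 3 + 8 + 6 = 35
W- = 8 + 2 = 10
(Check: W+ + W- = 45 should equal n(n+1)/2 = 45.)
Step 4: Test statistic W = min(W+, W-) = 10.
Step 5: Ties in |d|, so use the tie-corrected normal approximation.
        E[W] = n(n+1)/4 = 9*10/4 = 22.5.
        Tie groups: |d|=8 (t=3); sum(t^3 - t) = 24.
        Var[W] = n(n+1)(2n+1)/24 - sum(t^3-t)/48 = 1710/24 - 24/48 = 70.75.
        z = (W - E[W]) / sqrt(Var[W]) = (10 - 22.5) / 8.4113 = -1.4861.
        Two-sided p = 2*Phi(z) = 0.137254.
Step 6: alpha = 0.1. fail to reject H0.

W+ = 35, W- = 10, W = min = 10, p = 0.137254, fail to reject H0.


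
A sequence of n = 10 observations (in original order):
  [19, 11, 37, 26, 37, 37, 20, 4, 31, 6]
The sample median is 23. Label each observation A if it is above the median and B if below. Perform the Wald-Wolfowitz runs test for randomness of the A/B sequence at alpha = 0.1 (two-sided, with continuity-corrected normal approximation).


Step 1: Compute median = 23; label A = above, B = below.
Labels in order: BBAAAABBAB  (n_A = 5, n_B = 5)
Step 2: Count runs R = 5.
Step 3: Under H0 (random ordering), E[R] = 2*n_A*n_B/(n_A+n_B) + 1 = 2*5*5/10 + 1 = 6.0000.
        Var[R] = 2*n_A*n_B*(2*n_A*n_B - n_A - n_B) / ((n_A+n_B)^2 * (n_A+n_B-1)) = 2000/900 = 2.2222.
        SD[R] = 1.4907.
Step 4: Continuity-corrected z = (R + 0.5 - E[R]) / SD[R] = (5 + 0.5 - 6.0000) / 1.4907 = -0.3354.
Step 5: Two-sided p-value via normal approximation = 2*(1 - Phi(|z|)) = 0.737316.
Step 6: alpha = 0.1. fail to reject H0.

R = 5, z = -0.3354, p = 0.737316, fail to reject H0.


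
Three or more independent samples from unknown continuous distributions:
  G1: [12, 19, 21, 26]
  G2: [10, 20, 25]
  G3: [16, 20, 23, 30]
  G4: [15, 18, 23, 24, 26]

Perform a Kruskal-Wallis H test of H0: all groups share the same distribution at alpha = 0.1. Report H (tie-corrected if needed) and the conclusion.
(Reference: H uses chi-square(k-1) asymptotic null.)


Step 1: Combine all N = 16 observations and assign midranks.
sorted (value, group, rank): (10,G2,1), (12,G1,2), (15,G4,3), (16,G3,4), (18,G4,5), (19,G1,6), (20,G2,7.5), (20,G3,7.5), (21,G1,9), (23,G3,10.5), (23,G4,10.5), (24,G4,12), (25,G2,13), (26,G1,14.5), (26,G4,14.5), (30,G3,16)
Step 2: Sum ranks within each group.
R_1 = 31.5 (n_1 = 4)
R_2 = 21.5 (n_2 = 3)
R_3 = 38 (n_3 = 4)
R_4 = 45 (n_4 = 5)
Step 3: H = 12/(N(N+1)) * sum(R_i^2/n_i) - 3(N+1)
     = 12/(16*17) * (31.5^2/4 + 21.5^2/3 + 38^2/4 + 45^2/5) - 3*17
     = 0.044118 * 1168.15 - 51
     = 0.535846.
Step 4: Ties present; correction factor C = 1 - 18/(16^3 - 16) = 0.995588. Corrected H = 0.535846 / 0.995588 = 0.538220.
Step 5: Under H0, H ~ chi^2(3); p-value = 0.910418.
Step 6: alpha = 0.1. fail to reject H0.

H = 0.5382, df = 3, p = 0.910418, fail to reject H0.


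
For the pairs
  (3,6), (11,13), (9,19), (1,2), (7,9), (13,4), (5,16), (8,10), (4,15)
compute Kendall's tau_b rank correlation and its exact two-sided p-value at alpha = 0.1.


Step 1: Enumerate the 36 unordered pairs (i,j) with i<j and classify each by sign(x_j-x_i) * sign(y_j-y_i).
  (1,2):dx=+8,dy=+7->C; (1,3):dx=+6,dy=+13->C; (1,4):dx=-2,dy=-4->C; (1,5):dx=+4,dy=+3->C
  (1,6):dx=+10,dy=-2->D; (1,7):dx=+2,dy=+10->C; (1,8):dx=+5,dy=+4->C; (1,9):dx=+1,dy=+9->C
  (2,3):dx=-2,dy=+6->D; (2,4):dx=-10,dy=-11->C; (2,5):dx=-4,dy=-4->C; (2,6):dx=+2,dy=-9->D
  (2,7):dx=-6,dy=+3->D; (2,8):dx=-3,dy=-3->C; (2,9):dx=-7,dy=+2->D; (3,4):dx=-8,dy=-17->C
  (3,5):dx=-2,dy=-10->C; (3,6):dx=+4,dy=-15->D; (3,7):dx=-4,dy=-3->C; (3,8):dx=-1,dy=-9->C
  (3,9):dx=-5,dy=-4->C; (4,5):dx=+6,dy=+7->C; (4,6):dx=+12,dy=+2->C; (4,7):dx=+4,dy=+14->C
  (4,8):dx=+7,dy=+8->C; (4,9):dx=+3,dy=+13->C; (5,6):dx=+6,dy=-5->D; (5,7):dx=-2,dy=+7->D
  (5,8):dx=+1,dy=+1->C; (5,9):dx=-3,dy=+6->D; (6,7):dx=-8,dy=+12->D; (6,8):dx=-5,dy=+6->D
  (6,9):dx=-9,dy=+11->D; (7,8):dx=+3,dy=-6->D; (7,9):dx=-1,dy=-1->C; (8,9):dx=-4,dy=+5->D
Step 2: C = 22, D = 14, total pairs = 36.
Step 3: tau = (C - D)/(n(n-1)/2) = (22 - 14)/36 = 0.222222.
Step 4: Exact two-sided p-value (enumerate n! = 362880 permutations of y under H0): p = 0.476709.
Step 5: alpha = 0.1. fail to reject H0.

tau_b = 0.2222 (C=22, D=14), p = 0.476709, fail to reject H0.


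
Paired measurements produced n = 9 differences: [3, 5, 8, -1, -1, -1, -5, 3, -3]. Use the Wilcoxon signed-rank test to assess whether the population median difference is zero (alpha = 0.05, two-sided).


Step 1: Drop any zero differences (none here) and take |d_i|.
|d| = [3, 5, 8, 1, 1, 1, 5, 3, 3]
Step 2: Midrank |d_i| (ties get averaged ranks).
ranks: |3|->5, |5|->7.5, |8|->9, |1|->2, |1|->2, |1|->2, |5|->7.5, |3|->5, |3|->5
Step 3: Attach original signs; sum ranks with positive sign and with negative sign.
W+ = 5 + 7.5 + 9 + 5 = 26.5
W- = 2 + 2 + 2 + 7.5 + 5 = 18.5
(Check: W+ + W- = 45 should equal n(n+1)/2 = 45.)
Step 4: Test statistic W = min(W+, W-) = 18.5.
Step 5: Ties in |d|, so use the tie-corrected normal approximation.
        E[W] = n(n+1)/4 = 9*10/4 = 22.5.
        Tie groups: |d|=1 (t=3), |d|=3 (t=3), |d|=5 (t=2); sum(t^3 - t) = 54.
        Var[W] = n(n+1)(2n+1)/24 - sum(t^3-t)/48 = 1710/24 - 54/48 = 70.125.
        z = (W - E[W]) / sqrt(Var[W]) = (18.5 - 22.5) / 8.3741 = -0.4777.
        Two-sided p = 2*Phi(z) = 0.632889.
Step 6: alpha = 0.05. fail to reject H0.

W+ = 26.5, W- = 18.5, W = min = 18.5, p = 0.632889, fail to reject H0.


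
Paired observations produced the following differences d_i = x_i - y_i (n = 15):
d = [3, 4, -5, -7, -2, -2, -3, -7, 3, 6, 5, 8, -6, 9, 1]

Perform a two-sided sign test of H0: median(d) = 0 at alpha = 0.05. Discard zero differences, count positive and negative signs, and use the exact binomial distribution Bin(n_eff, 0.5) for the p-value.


Step 1: Discard zero differences. Original n = 15; n_eff = number of nonzero differences = 15.
Nonzero differences (with sign): +3, +4, -5, -7, -2, -2, -3, -7, +3, +6, +5, +8, -6, +9, +1
Step 2: Count signs: positive = 8, negative = 7.
Step 3: Under H0: P(positive) = 0.5, so the number of positives S ~ Bin(15, 0.5).
Step 4: Two-sided exact p-value = sum of Bin(15,0.5) probabilities at or below the observed probability = 1.000000.
Step 5: alpha = 0.05. fail to reject H0.

n_eff = 15, pos = 8, neg = 7, p = 1.000000, fail to reject H0.
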